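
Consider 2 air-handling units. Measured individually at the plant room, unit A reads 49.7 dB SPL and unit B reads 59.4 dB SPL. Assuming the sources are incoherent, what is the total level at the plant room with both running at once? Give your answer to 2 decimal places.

59.84 dB SPL

Incoherent sources sum as intensities:
L_total = 10·log₁₀(10^(49.7/10) + 10^(59.4/10)) = 10·log₁₀(964300) = 59.84 dB SPL.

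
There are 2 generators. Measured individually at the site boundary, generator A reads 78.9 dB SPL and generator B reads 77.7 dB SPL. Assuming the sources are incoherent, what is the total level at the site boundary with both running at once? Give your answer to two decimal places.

81.35 dB SPL

Uncorrelated sources add in intensity (power), not in dB.
L_total = 10·log₁₀(10^(78.9/10) + 10^(77.7/10)) = 10·log₁₀(136500000) = 81.35 dB SPL.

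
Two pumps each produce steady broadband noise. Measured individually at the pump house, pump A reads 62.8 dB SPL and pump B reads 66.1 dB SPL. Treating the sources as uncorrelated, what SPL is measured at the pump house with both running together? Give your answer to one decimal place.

67.8 dB SPL

Add the sources as powers (linear), then convert back to dB:
L_total = 10·log₁₀(10^(62.8/10) + 10^(66.1/10)) = 10·log₁₀(5979000) = 67.8 dB SPL.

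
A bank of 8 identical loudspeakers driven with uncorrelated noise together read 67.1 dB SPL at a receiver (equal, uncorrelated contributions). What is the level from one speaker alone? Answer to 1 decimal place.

8 equal incoherent sources add 10·log₁₀(8) = 9.03 dB over one source.
L_one = 67.1 − 9.03 = 58.1 dB SPL.

58.1 dB SPL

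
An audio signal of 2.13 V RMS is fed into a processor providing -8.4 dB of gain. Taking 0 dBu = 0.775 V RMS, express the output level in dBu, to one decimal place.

+0.4 dBu

Input level: 20·log₁₀(2.13/0.775) = 8.78 dBu.
Output: 8.78 − 8.4 = +0.4 dBu.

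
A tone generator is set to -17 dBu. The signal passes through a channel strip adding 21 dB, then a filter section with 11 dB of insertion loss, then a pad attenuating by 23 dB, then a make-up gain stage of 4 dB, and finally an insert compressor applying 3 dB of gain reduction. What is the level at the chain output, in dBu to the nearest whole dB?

Gain stages sum in dB:
-17 + 21 − 11 − 23 + 4 − 3 = -29 dBu.

-29 dBu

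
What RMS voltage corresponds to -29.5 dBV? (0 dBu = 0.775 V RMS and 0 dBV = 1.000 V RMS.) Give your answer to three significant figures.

V = 1.000 V × 10^(-29.5/20).
= 1.000 × 0.03350 = 0.0335 V.

0.0335 V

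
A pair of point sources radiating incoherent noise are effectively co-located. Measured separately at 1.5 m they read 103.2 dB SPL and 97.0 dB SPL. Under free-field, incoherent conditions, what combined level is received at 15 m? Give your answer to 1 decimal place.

Combined at 1.5 m: 10·log₁₀(10^(103.2/10)+10^(97.0/10)) = 104.13 dB SPL.
Then apply −20·log₁₀(15/1.5) = -20.00 dB → 84.1 dB SPL.

84.1 dB SPL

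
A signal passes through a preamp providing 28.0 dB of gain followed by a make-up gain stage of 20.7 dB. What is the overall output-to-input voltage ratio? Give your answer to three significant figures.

272

Net gain = 28.0 + 20.7 = 48.7 dB.
Voltage ratio = 10^(48.7/20) = 272.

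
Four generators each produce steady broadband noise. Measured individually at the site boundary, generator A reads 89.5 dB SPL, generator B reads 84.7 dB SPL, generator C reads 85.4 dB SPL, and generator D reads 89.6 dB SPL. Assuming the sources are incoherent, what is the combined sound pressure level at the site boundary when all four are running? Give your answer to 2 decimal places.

93.88 dB SPL

Add the sources as powers (linear), then convert back to dB:
L_total = 10·log₁₀(10^(89.5/10) + 10^(84.7/10) + 10^(85.4/10) + 10^(89.6/10)) = 10·log₁₀(2445000000) = 93.88 dB SPL.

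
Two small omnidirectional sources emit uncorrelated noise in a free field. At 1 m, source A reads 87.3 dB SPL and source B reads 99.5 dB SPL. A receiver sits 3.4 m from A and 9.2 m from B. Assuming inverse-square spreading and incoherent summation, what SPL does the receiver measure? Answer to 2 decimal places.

At the listener: L_A = 87.3 − 20·log₁₀(3.4) = 76.670 dB; L_B = 99.5 − 20·log₁₀(9.2) = 80.224 dB.
Combined: 10·log₁₀(10^(76.670/10)+10^(80.224/10)) = 81.81 dB SPL.

81.81 dB SPL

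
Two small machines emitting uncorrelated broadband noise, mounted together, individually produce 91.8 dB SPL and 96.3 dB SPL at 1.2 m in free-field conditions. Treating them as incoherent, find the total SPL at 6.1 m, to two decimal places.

Combined at 1.2 m: 10·log₁₀(10^(91.8/10)+10^(96.3/10)) = 97.619 dB SPL.
Then apply −20·log₁₀(6.1/1.2) = -14.123 dB → 83.50 dB SPL.

83.50 dB SPL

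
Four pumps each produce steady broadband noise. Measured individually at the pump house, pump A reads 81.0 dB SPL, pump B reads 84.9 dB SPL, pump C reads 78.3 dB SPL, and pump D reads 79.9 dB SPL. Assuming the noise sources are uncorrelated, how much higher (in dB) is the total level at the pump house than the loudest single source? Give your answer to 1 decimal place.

Incoherent sources sum as intensities:
L_total = 10·log₁₀(10^(81.0/10) + 10^(84.9/10) + 10^(78.3/10) + 10^(79.9/10)) = 87.78 dB SPL.
Excess over the loudest (84.9 dB): 87.78 − 84.9 = 2.9 dB.

2.9 dB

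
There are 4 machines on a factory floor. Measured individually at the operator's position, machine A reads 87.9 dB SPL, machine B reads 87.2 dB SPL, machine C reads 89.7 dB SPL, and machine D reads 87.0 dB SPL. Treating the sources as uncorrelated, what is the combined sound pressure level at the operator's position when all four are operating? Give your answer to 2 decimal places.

Add the sources as powers (linear), then convert back to dB:
L_total = 10·log₁₀(10^(87.9/10) + 10^(87.2/10) + 10^(89.7/10) + 10^(87.0/10)) = 10·log₁₀(2576000000) = 94.11 dB SPL.

94.11 dB SPL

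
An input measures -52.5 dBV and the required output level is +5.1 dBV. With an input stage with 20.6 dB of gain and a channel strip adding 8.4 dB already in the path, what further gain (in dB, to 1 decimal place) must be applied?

The required make-up gain is the shortfall in the dB sum.
G = +5.1 − (-52.5) − 20.6 − 8.4 = 28.6 dB.

28.6 dB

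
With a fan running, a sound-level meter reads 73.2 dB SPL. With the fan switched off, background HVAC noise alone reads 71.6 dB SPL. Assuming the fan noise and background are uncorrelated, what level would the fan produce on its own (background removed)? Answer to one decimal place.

Background correction is a power subtraction:
L_src = 10·log₁₀(10^(73.2/10) − 10^(71.6/10)) = 10·log₁₀(6439000) = 68.1 dB SPL.

68.1 dB SPL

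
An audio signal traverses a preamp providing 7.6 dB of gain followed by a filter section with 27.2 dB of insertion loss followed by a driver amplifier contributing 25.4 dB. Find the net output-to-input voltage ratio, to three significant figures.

Net gain = 7.6 + (−27.2) + 25.4 = 5.8 dB.
Voltage ratio = 10^(5.8/20) = 1.95.

1.95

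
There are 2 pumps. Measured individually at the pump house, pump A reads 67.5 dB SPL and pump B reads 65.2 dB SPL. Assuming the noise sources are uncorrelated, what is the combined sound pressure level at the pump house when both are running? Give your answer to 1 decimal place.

Incoherent sources sum as intensities:
L_total = 10·log₁₀(10^(67.5/10) + 10^(65.2/10)) = 10·log₁₀(8935000) = 69.5 dB SPL.

69.5 dB SPL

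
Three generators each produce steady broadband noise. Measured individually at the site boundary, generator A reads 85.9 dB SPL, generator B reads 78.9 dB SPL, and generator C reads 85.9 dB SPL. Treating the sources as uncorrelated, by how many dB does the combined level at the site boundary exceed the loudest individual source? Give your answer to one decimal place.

3.4 dB

Incoherent sources sum as intensities:
L_total = 10·log₁₀(10^(85.9/10) + 10^(78.9/10) + 10^(85.9/10)) = 89.32 dB SPL.
Excess over the loudest (85.9 dB): 89.32 − 85.9 = 3.4 dB.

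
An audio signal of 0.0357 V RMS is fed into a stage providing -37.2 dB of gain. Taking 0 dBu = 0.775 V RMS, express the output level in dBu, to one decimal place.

Input level: 20·log₁₀(0.0357/0.775) = -26.73 dBu.
Output: -26.73 − 37.2 = -63.9 dBu.

-63.9 dBu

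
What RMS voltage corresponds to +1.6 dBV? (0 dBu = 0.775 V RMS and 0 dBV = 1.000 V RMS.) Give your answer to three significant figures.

V = 1.000 V × 10^(+1.6/20).
= 1.000 × 1.202 = 1.20 V.

1.20 V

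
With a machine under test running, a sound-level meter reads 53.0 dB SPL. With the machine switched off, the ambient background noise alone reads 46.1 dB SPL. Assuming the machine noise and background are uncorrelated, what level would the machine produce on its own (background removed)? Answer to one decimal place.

Remove the background by subtracting linear intensities:
L_src = 10·log₁₀(10^(53.0/10) − 10^(46.1/10)) = 10·log₁₀(158800) = 52.0 dB SPL.

52.0 dB SPL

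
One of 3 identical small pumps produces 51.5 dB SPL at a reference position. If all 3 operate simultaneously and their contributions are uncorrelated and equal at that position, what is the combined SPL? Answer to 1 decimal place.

3 equal incoherent sources raise the level by 10·log₁₀(3) = 4.77 dB.
L_total = 51.5 + 4.77 = 56.3 dB SPL.

56.3 dB SPL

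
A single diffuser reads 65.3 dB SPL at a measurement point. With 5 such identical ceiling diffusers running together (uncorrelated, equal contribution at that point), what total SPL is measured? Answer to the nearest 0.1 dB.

5 equal incoherent sources raise the level by 10·log₁₀(5) = 6.99 dB.
L_total = 65.3 + 6.99 = 72.3 dB SPL.

72.3 dB SPL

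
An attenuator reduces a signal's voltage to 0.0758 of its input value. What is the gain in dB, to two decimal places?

For a voltage ratio, dB = 20·log₁₀(V₂/V₁).
20·log₁₀(0.0758) = -22.41 dB.

-22.41 dB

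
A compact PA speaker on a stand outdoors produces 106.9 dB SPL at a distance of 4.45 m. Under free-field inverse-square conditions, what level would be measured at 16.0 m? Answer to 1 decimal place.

For a point source in a free field, ΔL = −20·log₁₀(d₂/d₁).
ΔL = −20·log₁₀(16.0/4.45) = -11.12 dB, so L₂ = 106.9 + (-11.12) = 95.8 dB SPL.

95.8 dB SPL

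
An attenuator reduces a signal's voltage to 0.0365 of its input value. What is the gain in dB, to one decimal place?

-28.8 dB

Voltage is an amplitude quantity, so gain = 20·log₁₀(V_out/V_in).
20·log₁₀(0.0365) = -28.8 dB.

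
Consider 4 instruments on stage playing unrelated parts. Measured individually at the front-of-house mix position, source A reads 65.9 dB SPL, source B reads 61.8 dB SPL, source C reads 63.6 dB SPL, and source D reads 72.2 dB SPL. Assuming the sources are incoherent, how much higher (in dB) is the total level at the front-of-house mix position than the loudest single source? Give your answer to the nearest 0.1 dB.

Uncorrelated sources add in intensity (power), not in dB.
L_total = 10·log₁₀(10^(65.9/10) + 10^(61.8/10) + 10^(63.6/10) + 10^(72.2/10)) = 73.85 dB SPL.
Excess over the loudest (72.2 dB): 73.85 − 72.2 = 1.7 dB.

1.7 dB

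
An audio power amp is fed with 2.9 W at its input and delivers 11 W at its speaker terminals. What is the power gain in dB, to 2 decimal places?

5.79 dB

Power ratio → dB uses the 10·log₁₀ form:
10·log₁₀(11/2.9) = 10·log₁₀(3.793) = 5.79 dB.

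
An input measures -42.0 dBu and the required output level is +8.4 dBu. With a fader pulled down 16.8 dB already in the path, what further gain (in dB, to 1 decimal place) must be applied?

67.2 dB

The required make-up gain is the shortfall in the dB sum.
G = +8.4 − (-42.0) + 16.8 = 67.2 dB.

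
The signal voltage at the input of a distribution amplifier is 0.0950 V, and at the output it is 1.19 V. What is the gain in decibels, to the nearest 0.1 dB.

Voltage is an amplitude quantity, so gain = 20·log₁₀(V_out/V_in).
20·log₁₀(1.19/0.0950) = 20·log₁₀(12.53) = 22.0 dB.

22.0 dB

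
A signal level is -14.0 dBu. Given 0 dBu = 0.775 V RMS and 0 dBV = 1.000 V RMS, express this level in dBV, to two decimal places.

-16.21 dBV

The offset between the scales is 20·log₁₀(0.775/1.000) = −2.214 dB.
So dBV = -14.0 − 2.214 = -16.21 dBV.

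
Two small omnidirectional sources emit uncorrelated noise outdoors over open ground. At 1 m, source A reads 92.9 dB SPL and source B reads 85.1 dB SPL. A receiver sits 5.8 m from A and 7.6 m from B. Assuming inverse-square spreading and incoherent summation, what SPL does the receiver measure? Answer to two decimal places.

At the listener: L_A = 92.9 − 20·log₁₀(5.8) = 77.631 dB; L_B = 85.1 − 20·log₁₀(7.6) = 67.484 dB.
Combined: 10·log₁₀(10^(77.631/10)+10^(67.484/10)) = 78.03 dB SPL.

78.03 dB SPL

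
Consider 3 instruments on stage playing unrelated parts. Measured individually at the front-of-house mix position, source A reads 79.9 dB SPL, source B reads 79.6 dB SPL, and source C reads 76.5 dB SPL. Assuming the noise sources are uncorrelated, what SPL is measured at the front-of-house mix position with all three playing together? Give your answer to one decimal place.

Uncorrelated sources add in intensity (power), not in dB.
L_total = 10·log₁₀(10^(79.9/10) + 10^(79.6/10) + 10^(76.5/10)) = 10·log₁₀(233600000) = 83.7 dB SPL.

83.7 dB SPL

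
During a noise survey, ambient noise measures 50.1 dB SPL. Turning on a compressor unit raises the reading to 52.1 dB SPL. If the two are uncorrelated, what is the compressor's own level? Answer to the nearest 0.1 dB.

47.8 dB SPL

Subtract intensities: L_src = 10·log₁₀(10^(L_total/10) − 10^(L_bg/10)).
L_src = 10·log₁₀(10^(52.1/10) − 10^(50.1/10)) = 10·log₁₀(59850) = 47.8 dB SPL.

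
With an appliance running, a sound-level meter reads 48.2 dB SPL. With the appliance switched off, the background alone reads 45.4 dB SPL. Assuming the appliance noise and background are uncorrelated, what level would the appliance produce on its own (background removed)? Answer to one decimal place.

Subtract intensities: L_src = 10·log₁₀(10^(L_total/10) − 10^(L_bg/10)).
L_src = 10·log₁₀(10^(48.2/10) − 10^(45.4/10)) = 10·log₁₀(31400) = 45.0 dB SPL.

45.0 dB SPL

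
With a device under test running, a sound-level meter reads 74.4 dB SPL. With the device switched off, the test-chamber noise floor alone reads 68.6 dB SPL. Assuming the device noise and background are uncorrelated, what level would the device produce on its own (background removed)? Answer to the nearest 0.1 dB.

73.1 dB SPL

Remove the background by subtracting linear intensities:
L_src = 10·log₁₀(10^(74.4/10) − 10^(68.6/10)) = 10·log₁₀(20300000) = 73.1 dB SPL.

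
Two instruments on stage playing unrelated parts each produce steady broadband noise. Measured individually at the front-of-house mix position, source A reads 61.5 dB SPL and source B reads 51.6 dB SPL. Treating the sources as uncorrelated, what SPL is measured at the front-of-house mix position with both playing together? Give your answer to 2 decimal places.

Incoherent sources sum as intensities:
L_total = 10·log₁₀(10^(61.5/10) + 10^(51.6/10)) = 10·log₁₀(1557000) = 61.92 dB SPL.

61.92 dB SPL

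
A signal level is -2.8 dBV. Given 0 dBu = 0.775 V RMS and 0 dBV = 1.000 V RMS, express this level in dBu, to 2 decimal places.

The offset between the scales is 20·log₁₀(0.775/1.000) = −2.214 dB.
So dBu = -2.8 + 2.214 = -0.59 dBu.

-0.59 dBu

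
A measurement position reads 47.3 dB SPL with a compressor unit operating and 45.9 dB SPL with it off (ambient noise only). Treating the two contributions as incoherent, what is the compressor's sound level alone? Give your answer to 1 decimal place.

Subtract intensities: L_src = 10·log₁₀(10^(L_total/10) − 10^(L_bg/10)).
L_src = 10·log₁₀(10^(47.3/10) − 10^(45.9/10)) = 10·log₁₀(14800) = 41.7 dB SPL.

41.7 dB SPL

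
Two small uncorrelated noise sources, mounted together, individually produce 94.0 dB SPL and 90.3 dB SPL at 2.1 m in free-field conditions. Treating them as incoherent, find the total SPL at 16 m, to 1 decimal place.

Combined at 2.1 m: 10·log₁₀(10^(94.0/10)+10^(90.3/10)) = 95.54 dB SPL.
Then apply −20·log₁₀(16/2.1) = -17.64 dB → 77.9 dB SPL.

77.9 dB SPL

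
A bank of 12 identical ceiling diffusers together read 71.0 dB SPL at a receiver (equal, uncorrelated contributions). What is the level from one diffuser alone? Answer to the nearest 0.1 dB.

60.2 dB SPL

12 equal incoherent sources add 10·log₁₀(12) = 10.79 dB over one source.
L_one = 71.0 − 10.79 = 60.2 dB SPL.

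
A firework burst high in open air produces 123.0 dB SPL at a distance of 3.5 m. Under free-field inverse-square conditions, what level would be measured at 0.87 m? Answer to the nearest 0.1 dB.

135.1 dB SPL

For a point source in a free field, ΔL = −20·log₁₀(d₂/d₁).
ΔL = −20·log₁₀(0.87/3.5) = 12.09 dB, so L₂ = 123.0 + (12.09) = 135.1 dB SPL.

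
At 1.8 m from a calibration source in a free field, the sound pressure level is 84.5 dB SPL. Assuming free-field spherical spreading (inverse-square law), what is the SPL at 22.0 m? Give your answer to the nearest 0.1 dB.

Free-field point source: level drops by 20·log₁₀ of the distance ratio.
ΔL = −20·log₁₀(22.0/1.8) = -21.74 dB, so L₂ = 84.5 + (-21.74) = 62.8 dB SPL.

62.8 dB SPL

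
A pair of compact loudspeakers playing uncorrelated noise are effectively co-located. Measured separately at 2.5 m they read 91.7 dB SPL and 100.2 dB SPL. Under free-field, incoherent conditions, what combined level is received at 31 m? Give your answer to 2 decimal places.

Combined at 2.5 m: 10·log₁₀(10^(91.7/10)+10^(100.2/10)) = 100.774 dB SPL.
Then apply −20·log₁₀(31/2.5) = -21.868 dB → 78.91 dB SPL.

78.91 dB SPL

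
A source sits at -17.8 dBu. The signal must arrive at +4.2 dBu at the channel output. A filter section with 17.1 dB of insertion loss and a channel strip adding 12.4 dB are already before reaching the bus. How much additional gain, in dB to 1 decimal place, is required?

26.7 dB

The required make-up gain is the shortfall in the dB sum.
G = +4.2 − (-17.8) + 17.1 − 12.4 = 26.7 dB.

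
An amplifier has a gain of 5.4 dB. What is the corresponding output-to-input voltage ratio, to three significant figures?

1.86

Voltage ratio = 10^(dB/20).
10^(5.4/20) = 10^(0.2700) = 1.86.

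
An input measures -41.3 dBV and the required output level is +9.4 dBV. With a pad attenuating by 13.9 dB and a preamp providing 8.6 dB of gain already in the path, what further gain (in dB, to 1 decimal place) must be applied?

The required make-up gain is the shortfall in the dB sum.
G = +9.4 − (-41.3) + 13.9 − 8.6 = 56.0 dB.

56.0 dB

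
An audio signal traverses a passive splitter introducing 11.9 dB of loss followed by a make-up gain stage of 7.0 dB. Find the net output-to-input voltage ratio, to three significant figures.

Net gain = (−11.9) + 7.0 = -4.9 dB.
Voltage ratio = 10^(-4.9/20) = 0.569.

0.569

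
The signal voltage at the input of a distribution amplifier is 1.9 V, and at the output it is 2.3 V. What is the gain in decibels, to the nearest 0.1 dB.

Voltage ratio → dB uses the 20·log₁₀ form:
20·log₁₀(2.3/1.9) = 20·log₁₀(1.211) = 1.7 dB.

1.7 dB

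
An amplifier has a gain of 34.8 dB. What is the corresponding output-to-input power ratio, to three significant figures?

3020

Power ratio = 10^(dB/10).
10^(34.8/10) = 10^(3.480) = 3020.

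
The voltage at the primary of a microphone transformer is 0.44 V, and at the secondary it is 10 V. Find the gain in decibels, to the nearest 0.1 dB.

27.1 dB

For a voltage ratio, dB = 20·log₁₀(V₂/V₁).
20·log₁₀(10/0.44) = 20·log₁₀(22.73) = 27.1 dB.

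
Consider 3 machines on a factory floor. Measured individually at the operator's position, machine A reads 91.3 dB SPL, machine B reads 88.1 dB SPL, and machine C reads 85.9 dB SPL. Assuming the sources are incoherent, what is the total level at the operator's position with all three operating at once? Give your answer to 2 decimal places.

93.77 dB SPL

Add the sources as powers (linear), then convert back to dB:
L_total = 10·log₁₀(10^(91.3/10) + 10^(88.1/10) + 10^(85.9/10)) = 10·log₁₀(2384000000) = 93.77 dB SPL.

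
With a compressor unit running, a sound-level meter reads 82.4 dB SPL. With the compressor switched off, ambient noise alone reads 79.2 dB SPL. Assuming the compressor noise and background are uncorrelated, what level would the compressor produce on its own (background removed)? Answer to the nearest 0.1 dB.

79.6 dB SPL

Subtract intensities: L_src = 10·log₁₀(10^(L_total/10) − 10^(L_bg/10)).
L_src = 10·log₁₀(10^(82.4/10) − 10^(79.2/10)) = 10·log₁₀(90600000) = 79.6 dB SPL.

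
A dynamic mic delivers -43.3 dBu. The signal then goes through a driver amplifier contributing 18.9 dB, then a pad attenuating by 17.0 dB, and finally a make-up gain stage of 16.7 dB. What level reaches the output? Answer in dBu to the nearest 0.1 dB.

-24.7 dBu

In dB, series stages simply add:
-43.3 + 18.9 − 17.0 + 16.7 = -24.7 dBu.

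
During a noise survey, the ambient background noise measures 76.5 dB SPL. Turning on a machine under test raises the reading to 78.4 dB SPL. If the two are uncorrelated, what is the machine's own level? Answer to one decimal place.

73.9 dB SPL

Remove the background by subtracting linear intensities:
L_src = 10·log₁₀(10^(78.4/10) − 10^(76.5/10)) = 10·log₁₀(24510000) = 73.9 dB SPL.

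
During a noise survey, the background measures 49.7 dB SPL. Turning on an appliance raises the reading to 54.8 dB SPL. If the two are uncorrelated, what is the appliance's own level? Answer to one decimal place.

Subtract intensities: L_src = 10·log₁₀(10^(L_total/10) − 10^(L_bg/10)).
L_src = 10·log₁₀(10^(54.8/10) − 10^(49.7/10)) = 10·log₁₀(208700) = 53.2 dB SPL.

53.2 dB SPL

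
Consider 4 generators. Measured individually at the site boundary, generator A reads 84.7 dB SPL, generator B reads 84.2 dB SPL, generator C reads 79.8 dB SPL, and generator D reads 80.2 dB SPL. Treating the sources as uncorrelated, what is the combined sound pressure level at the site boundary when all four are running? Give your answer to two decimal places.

88.80 dB SPL

Incoherent sources sum as intensities:
L_total = 10·log₁₀(10^(84.7/10) + 10^(84.2/10) + 10^(79.8/10) + 10^(80.2/10)) = 10·log₁₀(758400000) = 88.80 dB SPL.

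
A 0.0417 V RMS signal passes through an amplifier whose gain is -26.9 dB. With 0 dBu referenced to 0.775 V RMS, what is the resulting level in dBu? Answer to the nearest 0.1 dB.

-52.3 dBu

Input level: 20·log₁₀(0.0417/0.775) = -25.38 dBu.
Output: -25.38 − 26.9 = -52.3 dBu.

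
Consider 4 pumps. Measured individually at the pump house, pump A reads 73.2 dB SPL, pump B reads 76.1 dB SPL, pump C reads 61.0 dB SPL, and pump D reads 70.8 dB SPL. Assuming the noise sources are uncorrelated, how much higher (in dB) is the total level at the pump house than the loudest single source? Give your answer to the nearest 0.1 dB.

2.6 dB

Incoherent sources sum as intensities:
L_total = 10·log₁₀(10^(73.2/10) + 10^(76.1/10) + 10^(61.0/10) + 10^(70.8/10)) = 78.75 dB SPL.
Excess over the loudest (76.1 dB): 78.75 − 76.1 = 2.6 dB.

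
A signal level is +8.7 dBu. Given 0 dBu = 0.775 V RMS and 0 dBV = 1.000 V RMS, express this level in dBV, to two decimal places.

+6.49 dBV

The offset between the scales is 20·log₁₀(0.775/1.000) = −2.214 dB.
So dBV = +8.7 − 2.214 = +6.49 dBV.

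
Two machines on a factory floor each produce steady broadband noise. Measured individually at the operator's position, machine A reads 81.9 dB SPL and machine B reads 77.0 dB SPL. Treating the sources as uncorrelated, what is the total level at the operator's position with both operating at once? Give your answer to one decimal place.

83.1 dB SPL

Add the sources as powers (linear), then convert back to dB:
L_total = 10·log₁₀(10^(81.9/10) + 10^(77.0/10)) = 10·log₁₀(205000000) = 83.1 dB SPL.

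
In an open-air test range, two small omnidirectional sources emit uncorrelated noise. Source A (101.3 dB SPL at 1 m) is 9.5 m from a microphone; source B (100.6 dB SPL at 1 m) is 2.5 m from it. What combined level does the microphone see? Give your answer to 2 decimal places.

92.98 dB SPL

At the listener: L_A = 101.3 − 20·log₁₀(9.5) = 81.746 dB; L_B = 100.6 − 20·log₁₀(2.5) = 92.641 dB.
Combined: 10·log₁₀(10^(81.746/10)+10^(92.641/10)) = 92.98 dB SPL.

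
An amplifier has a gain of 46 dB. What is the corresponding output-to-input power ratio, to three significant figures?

39800

Power ratio = 10^(dB/10).
10^(46/10) = 10^(4.600) = 39800.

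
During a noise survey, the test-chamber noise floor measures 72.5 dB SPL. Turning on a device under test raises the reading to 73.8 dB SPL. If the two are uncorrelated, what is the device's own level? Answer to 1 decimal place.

67.9 dB SPL

Subtract intensities: L_src = 10·log₁₀(10^(L_total/10) − 10^(L_bg/10)).
L_src = 10·log₁₀(10^(73.8/10) − 10^(72.5/10)) = 10·log₁₀(6206000) = 67.9 dB SPL.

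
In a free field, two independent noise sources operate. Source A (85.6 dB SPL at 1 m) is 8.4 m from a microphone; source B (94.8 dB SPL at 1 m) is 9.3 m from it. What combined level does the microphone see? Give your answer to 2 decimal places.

At the listener: L_A = 85.6 − 20·log₁₀(8.4) = 67.114 dB; L_B = 94.8 − 20·log₁₀(9.3) = 75.430 dB.
Combined: 10·log₁₀(10^(67.114/10)+10^(75.430/10)) = 76.03 dB SPL.

76.03 dB SPL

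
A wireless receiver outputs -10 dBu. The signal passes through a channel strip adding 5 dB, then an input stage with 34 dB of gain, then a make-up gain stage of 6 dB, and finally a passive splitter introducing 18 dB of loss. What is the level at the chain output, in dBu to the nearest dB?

+17 dBu

In dB, series stages simply add:
-10 + 5 + 34 + 6 − 18 = +17 dBu.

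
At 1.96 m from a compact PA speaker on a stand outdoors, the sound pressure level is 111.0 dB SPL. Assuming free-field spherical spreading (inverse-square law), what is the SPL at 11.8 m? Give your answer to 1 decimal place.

95.4 dB SPL

Free-field point source: level drops by 20·log₁₀ of the distance ratio.
ΔL = −20·log₁₀(11.8/1.96) = -15.59 dB, so L₂ = 111.0 + (-15.59) = 95.4 dB SPL.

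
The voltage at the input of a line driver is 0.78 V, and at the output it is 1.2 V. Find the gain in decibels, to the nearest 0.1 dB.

3.7 dB

Voltage is an amplitude quantity, so gain = 20·log₁₀(V_out/V_in).
20·log₁₀(1.2/0.78) = 20·log₁₀(1.538) = 3.7 dB.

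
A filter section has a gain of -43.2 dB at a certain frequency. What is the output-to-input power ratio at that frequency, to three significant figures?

0.0000479

Power ratio = 10^(dB/10).
10^(-43.2/10) = 10^(-4.320) = 0.0000479.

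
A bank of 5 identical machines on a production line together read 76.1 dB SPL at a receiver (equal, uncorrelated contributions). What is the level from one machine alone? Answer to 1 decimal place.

69.1 dB SPL

5 equal incoherent sources add 10·log₁₀(5) = 6.99 dB over one source.
L_one = 76.1 − 6.99 = 69.1 dB SPL.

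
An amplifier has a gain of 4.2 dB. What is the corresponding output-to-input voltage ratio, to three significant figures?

Voltage ratio = 10^(dB/20).
10^(4.2/20) = 10^(0.2100) = 1.62.

1.62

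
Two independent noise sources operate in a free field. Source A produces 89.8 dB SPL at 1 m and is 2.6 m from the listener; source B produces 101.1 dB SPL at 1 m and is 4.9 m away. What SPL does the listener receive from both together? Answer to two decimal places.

88.31 dB SPL

At the listener: L_A = 89.8 − 20·log₁₀(2.6) = 81.501 dB; L_B = 101.1 − 20·log₁₀(4.9) = 87.296 dB.
Combined: 10·log₁₀(10^(81.501/10)+10^(87.296/10)) = 88.31 dB SPL.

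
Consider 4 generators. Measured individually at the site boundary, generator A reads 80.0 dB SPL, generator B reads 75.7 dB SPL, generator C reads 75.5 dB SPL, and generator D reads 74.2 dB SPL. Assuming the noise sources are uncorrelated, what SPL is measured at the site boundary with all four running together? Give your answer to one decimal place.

83.0 dB SPL

Uncorrelated sources add in intensity (power), not in dB.
L_total = 10·log₁₀(10^(80.0/10) + 10^(75.7/10) + 10^(75.5/10) + 10^(74.2/10)) = 10·log₁₀(198900000) = 83.0 dB SPL.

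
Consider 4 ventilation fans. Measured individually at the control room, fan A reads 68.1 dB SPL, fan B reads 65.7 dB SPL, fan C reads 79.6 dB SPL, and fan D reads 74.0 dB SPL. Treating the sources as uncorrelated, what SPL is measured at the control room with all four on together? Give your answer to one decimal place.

81.0 dB SPL

Uncorrelated sources add in intensity (power), not in dB.
L_total = 10·log₁₀(10^(68.1/10) + 10^(65.7/10) + 10^(79.6/10) + 10^(74.0/10)) = 10·log₁₀(126500000) = 81.0 dB SPL.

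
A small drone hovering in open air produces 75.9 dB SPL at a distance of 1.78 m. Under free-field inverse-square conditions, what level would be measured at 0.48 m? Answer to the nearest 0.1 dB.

For a point source in a free field, ΔL = −20·log₁₀(d₂/d₁).
ΔL = −20·log₁₀(0.48/1.78) = 11.38 dB, so L₂ = 75.9 + (11.38) = 87.3 dB SPL.

87.3 dB SPL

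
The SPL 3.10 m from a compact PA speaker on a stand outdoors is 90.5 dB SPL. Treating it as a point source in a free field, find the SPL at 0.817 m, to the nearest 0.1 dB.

102.1 dB SPL

Inverse-square spreading gives ΔL = −20·log₁₀(d₂/d₁).
ΔL = −20·log₁₀(0.817/3.10) = 11.58 dB, so L₂ = 90.5 + (11.58) = 102.1 dB SPL.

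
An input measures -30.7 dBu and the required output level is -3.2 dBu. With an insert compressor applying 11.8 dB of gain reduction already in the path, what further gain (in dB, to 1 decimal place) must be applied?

39.3 dB

The required make-up gain is the shortfall in the dB sum.
G = -3.2 − (-30.7) + 11.8 = 39.3 dB.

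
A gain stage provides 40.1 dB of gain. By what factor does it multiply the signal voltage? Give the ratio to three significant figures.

101

Voltage ratio = 10^(dB/20).
10^(40.1/20) = 10^(2.005) = 101.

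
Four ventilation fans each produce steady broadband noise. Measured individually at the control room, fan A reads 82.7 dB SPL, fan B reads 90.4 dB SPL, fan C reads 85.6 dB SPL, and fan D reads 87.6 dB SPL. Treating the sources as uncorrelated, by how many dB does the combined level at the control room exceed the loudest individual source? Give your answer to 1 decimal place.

3.1 dB

Add the sources as powers (linear), then convert back to dB:
L_total = 10·log₁₀(10^(82.7/10) + 10^(90.4/10) + 10^(85.6/10) + 10^(87.6/10)) = 93.47 dB SPL.
Excess over the loudest (90.4 dB): 93.47 − 90.4 = 3.1 dB.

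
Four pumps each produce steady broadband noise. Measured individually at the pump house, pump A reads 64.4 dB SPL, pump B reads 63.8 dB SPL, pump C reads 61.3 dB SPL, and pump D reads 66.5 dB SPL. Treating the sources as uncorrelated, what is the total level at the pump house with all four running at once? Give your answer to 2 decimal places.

Incoherent sources sum as intensities:
L_total = 10·log₁₀(10^(64.4/10) + 10^(63.8/10) + 10^(61.3/10) + 10^(66.5/10)) = 10·log₁₀(10970000) = 70.40 dB SPL.

70.40 dB SPL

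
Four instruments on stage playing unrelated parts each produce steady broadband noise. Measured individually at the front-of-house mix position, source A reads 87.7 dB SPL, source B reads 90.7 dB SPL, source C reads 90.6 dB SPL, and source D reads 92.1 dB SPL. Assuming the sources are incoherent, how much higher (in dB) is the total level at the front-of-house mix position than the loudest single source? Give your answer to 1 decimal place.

Incoherent sources sum as intensities:
L_total = 10·log₁₀(10^(87.7/10) + 10^(90.7/10) + 10^(90.6/10) + 10^(92.1/10)) = 96.56 dB SPL.
Excess over the loudest (92.1 dB): 96.56 − 92.1 = 4.5 dB.

4.5 dB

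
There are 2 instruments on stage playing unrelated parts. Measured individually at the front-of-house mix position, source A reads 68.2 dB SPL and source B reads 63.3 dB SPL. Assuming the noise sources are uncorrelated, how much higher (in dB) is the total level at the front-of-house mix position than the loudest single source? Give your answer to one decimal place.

Uncorrelated sources add in intensity (power), not in dB.
L_total = 10·log₁₀(10^(68.2/10) + 10^(63.3/10)) = 69.42 dB SPL.
Excess over the loudest (68.2 dB): 69.42 − 68.2 = 1.2 dB.

1.2 dB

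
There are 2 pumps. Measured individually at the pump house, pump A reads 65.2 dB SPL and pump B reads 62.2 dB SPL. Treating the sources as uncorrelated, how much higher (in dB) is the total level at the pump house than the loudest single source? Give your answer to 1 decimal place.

1.8 dB

Add the sources as powers (linear), then convert back to dB:
L_total = 10·log₁₀(10^(65.2/10) + 10^(62.2/10)) = 66.96 dB SPL.
Excess over the loudest (65.2 dB): 66.96 − 65.2 = 1.8 dB.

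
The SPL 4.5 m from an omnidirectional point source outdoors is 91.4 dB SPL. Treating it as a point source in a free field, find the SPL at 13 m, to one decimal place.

82.2 dB SPL

For a point source in a free field, ΔL = −20·log₁₀(d₂/d₁).
ΔL = −20·log₁₀(13/4.5) = -9.21 dB, so L₂ = 91.4 + (-9.21) = 82.2 dB SPL.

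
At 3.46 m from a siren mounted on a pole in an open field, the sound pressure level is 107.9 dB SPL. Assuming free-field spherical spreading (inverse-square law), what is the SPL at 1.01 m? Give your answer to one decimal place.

Inverse-square spreading gives ΔL = −20·log₁₀(d₂/d₁).
ΔL = −20·log₁₀(1.01/3.46) = 10.70 dB, so L₂ = 107.9 + (10.70) = 118.6 dB SPL.

118.6 dB SPL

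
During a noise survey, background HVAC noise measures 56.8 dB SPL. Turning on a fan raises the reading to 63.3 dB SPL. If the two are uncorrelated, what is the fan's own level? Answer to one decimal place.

62.2 dB SPL

Subtract intensities: L_src = 10·log₁₀(10^(L_total/10) − 10^(L_bg/10)).
L_src = 10·log₁₀(10^(63.3/10) − 10^(56.8/10)) = 10·log₁₀(1659000) = 62.2 dB SPL.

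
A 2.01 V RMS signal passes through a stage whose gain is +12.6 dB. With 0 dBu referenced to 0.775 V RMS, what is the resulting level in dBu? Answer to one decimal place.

+20.9 dBu

Input level: 20·log₁₀(2.01/0.775) = 8.28 dBu.
Output: 8.28 + 12.6 = +20.9 dBu.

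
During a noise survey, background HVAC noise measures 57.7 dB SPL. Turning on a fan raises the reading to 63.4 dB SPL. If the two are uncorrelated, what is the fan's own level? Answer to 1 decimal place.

62.0 dB SPL

Background correction is a power subtraction:
L_src = 10·log₁₀(10^(63.4/10) − 10^(57.7/10)) = 10·log₁₀(1599000) = 62.0 dB SPL.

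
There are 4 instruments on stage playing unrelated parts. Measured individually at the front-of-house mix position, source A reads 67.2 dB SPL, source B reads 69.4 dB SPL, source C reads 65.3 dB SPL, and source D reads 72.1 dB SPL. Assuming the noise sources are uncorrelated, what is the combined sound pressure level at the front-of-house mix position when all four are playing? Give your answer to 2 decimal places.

Add the sources as powers (linear), then convert back to dB:
L_total = 10·log₁₀(10^(67.2/10) + 10^(69.4/10) + 10^(65.3/10) + 10^(72.1/10)) = 10·log₁₀(33560000) = 75.26 dB SPL.

75.26 dB SPL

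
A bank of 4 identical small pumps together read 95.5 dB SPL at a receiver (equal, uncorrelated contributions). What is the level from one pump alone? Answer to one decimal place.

89.5 dB SPL

4 equal incoherent sources add 10·log₁₀(4) = 6.02 dB over one source.
L_one = 95.5 − 6.02 = 89.5 dB SPL.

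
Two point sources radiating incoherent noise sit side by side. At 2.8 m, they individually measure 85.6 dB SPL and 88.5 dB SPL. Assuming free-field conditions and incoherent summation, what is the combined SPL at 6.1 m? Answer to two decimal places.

83.53 dB SPL

Combined at 2.8 m: 10·log₁₀(10^(85.6/10)+10^(88.5/10)) = 90.298 dB SPL.
Then apply −20·log₁₀(6.1/2.8) = -6.763 dB → 83.53 dB SPL.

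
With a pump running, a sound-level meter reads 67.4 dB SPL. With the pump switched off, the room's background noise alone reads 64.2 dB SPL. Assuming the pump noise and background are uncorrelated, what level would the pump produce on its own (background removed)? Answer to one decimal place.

64.6 dB SPL

Subtract intensities: L_src = 10·log₁₀(10^(L_total/10) − 10^(L_bg/10)).
L_src = 10·log₁₀(10^(67.4/10) − 10^(64.2/10)) = 10·log₁₀(2865000) = 64.6 dB SPL.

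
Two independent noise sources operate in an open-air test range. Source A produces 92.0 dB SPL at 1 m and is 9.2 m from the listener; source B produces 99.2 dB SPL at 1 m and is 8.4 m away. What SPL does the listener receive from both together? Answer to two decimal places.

At the listener: L_A = 92.0 − 20·log₁₀(9.2) = 72.724 dB; L_B = 99.2 − 20·log₁₀(8.4) = 80.714 dB.
Combined: 10·log₁₀(10^(72.724/10)+10^(80.714/10)) = 81.35 dB SPL.

81.35 dB SPL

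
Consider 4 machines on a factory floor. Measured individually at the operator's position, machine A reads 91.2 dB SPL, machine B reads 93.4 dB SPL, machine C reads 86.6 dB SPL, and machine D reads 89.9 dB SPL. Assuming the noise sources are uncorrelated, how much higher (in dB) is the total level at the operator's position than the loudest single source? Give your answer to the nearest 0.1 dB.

Incoherent sources sum as intensities:
L_total = 10·log₁₀(10^(91.2/10) + 10^(93.4/10) + 10^(86.6/10) + 10^(89.9/10)) = 96.94 dB SPL.
Excess over the loudest (93.4 dB): 96.94 − 93.4 = 3.5 dB.

3.5 dB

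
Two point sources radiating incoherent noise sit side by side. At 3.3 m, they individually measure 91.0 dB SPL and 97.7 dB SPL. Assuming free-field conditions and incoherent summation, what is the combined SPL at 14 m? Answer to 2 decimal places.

85.99 dB SPL

Combined at 3.3 m: 10·log₁₀(10^(91.0/10)+10^(97.7/10)) = 98.541 dB SPL.
Then apply −20·log₁₀(14/3.3) = -12.552 dB → 85.99 dB SPL.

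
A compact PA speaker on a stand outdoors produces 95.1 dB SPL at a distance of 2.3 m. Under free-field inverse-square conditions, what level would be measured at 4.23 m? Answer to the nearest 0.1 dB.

Inverse-square spreading gives ΔL = −20·log₁₀(d₂/d₁).
ΔL = −20·log₁₀(4.23/2.3) = -5.29 dB, so L₂ = 95.1 + (-5.29) = 89.8 dB SPL.

89.8 dB SPL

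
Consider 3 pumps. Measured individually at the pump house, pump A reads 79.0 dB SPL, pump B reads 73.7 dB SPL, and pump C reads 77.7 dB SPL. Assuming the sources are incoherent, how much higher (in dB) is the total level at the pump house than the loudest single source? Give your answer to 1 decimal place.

Uncorrelated sources add in intensity (power), not in dB.
L_total = 10·log₁₀(10^(79.0/10) + 10^(73.7/10) + 10^(77.7/10)) = 82.09 dB SPL.
Excess over the loudest (79.0 dB): 82.09 − 79.0 = 3.1 dB.

3.1 dB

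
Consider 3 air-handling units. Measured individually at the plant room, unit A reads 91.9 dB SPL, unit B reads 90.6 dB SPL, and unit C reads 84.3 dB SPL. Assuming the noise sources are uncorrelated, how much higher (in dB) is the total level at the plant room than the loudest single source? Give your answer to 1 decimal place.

2.8 dB

Uncorrelated sources add in intensity (power), not in dB.
L_total = 10·log₁₀(10^(91.9/10) + 10^(90.6/10) + 10^(84.3/10)) = 94.72 dB SPL.
Excess over the loudest (91.9 dB): 94.72 − 91.9 = 2.8 dB.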